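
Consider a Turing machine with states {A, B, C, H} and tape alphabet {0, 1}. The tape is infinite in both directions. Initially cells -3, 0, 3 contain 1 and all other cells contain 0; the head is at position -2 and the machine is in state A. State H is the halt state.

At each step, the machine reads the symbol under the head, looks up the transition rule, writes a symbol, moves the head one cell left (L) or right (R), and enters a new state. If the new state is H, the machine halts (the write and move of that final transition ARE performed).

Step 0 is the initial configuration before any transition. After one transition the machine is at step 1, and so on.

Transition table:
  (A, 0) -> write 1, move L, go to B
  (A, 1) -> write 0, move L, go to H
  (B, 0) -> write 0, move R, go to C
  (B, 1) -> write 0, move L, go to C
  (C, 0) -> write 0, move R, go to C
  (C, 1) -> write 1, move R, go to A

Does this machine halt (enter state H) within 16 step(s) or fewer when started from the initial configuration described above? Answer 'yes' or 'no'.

Step 1: in state A at pos -2, read 0 -> (A,0)->write 1,move L,goto B. Now: state=B, head=-3, tape[-4..4]=011010010 (head:  ^)
Step 2: in state B at pos -3, read 1 -> (B,1)->write 0,move L,goto C. Now: state=C, head=-4, tape[-5..4]=0001010010 (head:  ^)
Step 3: in state C at pos -4, read 0 -> (C,0)->write 0,move R,goto C. Now: state=C, head=-3, tape[-5..4]=0001010010 (head:   ^)
Step 4: in state C at pos -3, read 0 -> (C,0)->write 0,move R,goto C. Now: state=C, head=-2, tape[-5..4]=0001010010 (head:    ^)
Step 5: in state C at pos -2, read 1 -> (C,1)->write 1,move R,goto A. Now: state=A, head=-1, tape[-5..4]=0001010010 (head:     ^)
Step 6: in state A at pos -1, read 0 -> (A,0)->write 1,move L,goto B. Now: state=B, head=-2, tape[-5..4]=0001110010 (head:    ^)
Step 7: in state B at pos -2, read 1 -> (B,1)->write 0,move L,goto C. Now: state=C, head=-3, tape[-5..4]=0000110010 (head:   ^)
Step 8: in state C at pos -3, read 0 -> (C,0)->write 0,move R,goto C. Now: state=C, head=-2, tape[-5..4]=0000110010 (head:    ^)
Step 9: in state C at pos -2, read 0 -> (C,0)->write 0,move R,goto C. Now: state=C, head=-1, tape[-5..4]=0000110010 (head:     ^)
Step 10: in state C at pos -1, read 1 -> (C,1)->write 1,move R,goto A. Now: state=A, head=0, tape[-5..4]=0000110010 (head:      ^)
Step 11: in state A at pos 0, read 1 -> (A,1)->write 0,move L,goto H. Now: state=H, head=-1, tape[-5..4]=0000100010 (head:     ^)
State H reached at step 11; 11 <= 16 -> yes

Answer: yes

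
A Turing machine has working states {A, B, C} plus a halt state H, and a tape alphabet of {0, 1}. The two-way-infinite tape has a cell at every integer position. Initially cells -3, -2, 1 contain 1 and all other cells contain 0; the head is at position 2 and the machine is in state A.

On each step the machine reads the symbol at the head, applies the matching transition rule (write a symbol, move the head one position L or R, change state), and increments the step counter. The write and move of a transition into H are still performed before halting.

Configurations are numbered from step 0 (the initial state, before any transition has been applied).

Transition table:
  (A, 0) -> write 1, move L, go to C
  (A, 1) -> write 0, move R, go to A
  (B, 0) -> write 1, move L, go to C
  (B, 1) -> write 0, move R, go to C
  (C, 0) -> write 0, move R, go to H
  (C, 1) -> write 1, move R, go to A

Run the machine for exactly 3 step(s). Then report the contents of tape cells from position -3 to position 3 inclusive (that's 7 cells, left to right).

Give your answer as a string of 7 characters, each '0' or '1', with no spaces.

Step 1: in state A at pos 2, read 0 -> (A,0)->write 1,move L,goto C. Now: state=C, head=1, tape[-4..3]=01100110 (head:      ^)
Step 2: in state C at pos 1, read 1 -> (C,1)->write 1,move R,goto A. Now: state=A, head=2, tape[-4..3]=01100110 (head:       ^)
Step 3: in state A at pos 2, read 1 -> (A,1)->write 0,move R,goto A. Now: state=A, head=3, tape[-4..4]=011001000 (head:        ^)

Answer: 1100100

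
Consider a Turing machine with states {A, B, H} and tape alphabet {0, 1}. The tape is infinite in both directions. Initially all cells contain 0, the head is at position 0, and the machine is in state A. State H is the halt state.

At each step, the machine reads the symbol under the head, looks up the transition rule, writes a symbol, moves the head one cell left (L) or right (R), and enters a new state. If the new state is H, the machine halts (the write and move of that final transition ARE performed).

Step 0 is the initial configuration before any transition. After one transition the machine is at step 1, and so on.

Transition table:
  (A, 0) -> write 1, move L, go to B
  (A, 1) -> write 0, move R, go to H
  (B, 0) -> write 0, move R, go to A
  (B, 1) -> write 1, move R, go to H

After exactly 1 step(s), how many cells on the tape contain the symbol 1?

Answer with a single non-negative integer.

Answer: 1

Derivation:
Step 1: in state A at pos 0, read 0 -> (A,0)->write 1,move L,goto B. Now: state=B, head=-1, tape[-2..1]=0010 (head:  ^)
Cells containing 1 after step 1: {0} -> 1 cell(s)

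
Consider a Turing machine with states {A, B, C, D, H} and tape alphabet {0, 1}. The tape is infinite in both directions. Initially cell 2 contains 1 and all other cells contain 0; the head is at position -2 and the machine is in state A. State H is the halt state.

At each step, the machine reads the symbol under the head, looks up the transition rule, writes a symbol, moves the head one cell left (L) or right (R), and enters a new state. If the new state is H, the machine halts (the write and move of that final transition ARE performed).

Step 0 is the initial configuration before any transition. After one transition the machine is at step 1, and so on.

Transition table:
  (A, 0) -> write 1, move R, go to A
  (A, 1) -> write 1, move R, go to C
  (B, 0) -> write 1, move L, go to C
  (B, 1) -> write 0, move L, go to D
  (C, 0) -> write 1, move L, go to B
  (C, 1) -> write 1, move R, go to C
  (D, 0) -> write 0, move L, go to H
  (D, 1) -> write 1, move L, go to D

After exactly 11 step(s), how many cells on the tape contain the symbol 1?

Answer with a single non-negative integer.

Step 1: in state A at pos -2, read 0 -> (A,0)->write 1,move R,goto A. Now: state=A, head=-1, tape[-3..3]=0100010 (head:   ^)
Step 2: in state A at pos -1, read 0 -> (A,0)->write 1,move R,goto A. Now: state=A, head=0, tape[-3..3]=0110010 (head:    ^)
Step 3: in state A at pos 0, read 0 -> (A,0)->write 1,move R,goto A. Now: state=A, head=1, tape[-3..3]=0111010 (head:     ^)
Step 4: in state A at pos 1, read 0 -> (A,0)->write 1,move R,goto A. Now: state=A, head=2, tape[-3..3]=0111110 (head:      ^)
Step 5: in state A at pos 2, read 1 -> (A,1)->write 1,move R,goto C. Now: state=C, head=3, tape[-3..4]=01111100 (head:       ^)
Step 6: in state C at pos 3, read 0 -> (C,0)->write 1,move L,goto B. Now: state=B, head=2, tape[-3..4]=01111110 (head:      ^)
Step 7: in state B at pos 2, read 1 -> (B,1)->write 0,move L,goto D. Now: state=D, head=1, tape[-3..4]=01111010 (head:     ^)
Step 8: in state D at pos 1, read 1 -> (D,1)->write 1,move L,goto D. Now: state=D, head=0, tape[-3..4]=01111010 (head:    ^)
Step 9: in state D at pos 0, read 1 -> (D,1)->write 1,move L,goto D. Now: state=D, head=-1, tape[-3..4]=01111010 (head:   ^)
Step 10: in state D at pos -1, read 1 -> (D,1)->write 1,move L,goto D. Now: state=D, head=-2, tape[-3..4]=01111010 (head:  ^)
Step 11: in state D at pos -2, read 1 -> (D,1)->write 1,move L,goto D. Now: state=D, head=-3, tape[-4..4]=001111010 (head:  ^)
Cells containing 1 after step 11: {-2, -1, 0, 1, 3} -> 5 cell(s)

Answer: 5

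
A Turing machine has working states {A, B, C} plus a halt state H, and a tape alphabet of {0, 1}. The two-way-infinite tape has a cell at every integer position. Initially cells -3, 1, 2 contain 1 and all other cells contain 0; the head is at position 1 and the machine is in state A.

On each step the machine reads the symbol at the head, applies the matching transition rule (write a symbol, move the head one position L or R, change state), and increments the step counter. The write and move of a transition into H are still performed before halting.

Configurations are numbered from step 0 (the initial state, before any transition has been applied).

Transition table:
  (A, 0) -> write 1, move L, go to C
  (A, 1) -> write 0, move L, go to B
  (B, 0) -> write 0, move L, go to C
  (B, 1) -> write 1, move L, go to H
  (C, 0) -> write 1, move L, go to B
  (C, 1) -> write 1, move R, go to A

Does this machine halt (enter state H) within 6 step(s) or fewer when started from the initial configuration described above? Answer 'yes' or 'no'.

Step 1: in state A at pos 1, read 1 -> (A,1)->write 0,move L,goto B. Now: state=B, head=0, tape[-4..3]=01000010 (head:     ^)
Step 2: in state B at pos 0, read 0 -> (B,0)->write 0,move L,goto C. Now: state=C, head=-1, tape[-4..3]=01000010 (head:    ^)
Step 3: in state C at pos -1, read 0 -> (C,0)->write 1,move L,goto B. Now: state=B, head=-2, tape[-4..3]=01010010 (head:   ^)
Step 4: in state B at pos -2, read 0 -> (B,0)->write 0,move L,goto C. Now: state=C, head=-3, tape[-4..3]=01010010 (head:  ^)
Step 5: in state C at pos -3, read 1 -> (C,1)->write 1,move R,goto A. Now: state=A, head=-2, tape[-4..3]=01010010 (head:   ^)
Step 6: in state A at pos -2, read 0 -> (A,0)->write 1,move L,goto C. Now: state=C, head=-3, tape[-4..3]=01110010 (head:  ^)
After 6 step(s): state = C (not H) -> not halted within 6 -> no

Answer: no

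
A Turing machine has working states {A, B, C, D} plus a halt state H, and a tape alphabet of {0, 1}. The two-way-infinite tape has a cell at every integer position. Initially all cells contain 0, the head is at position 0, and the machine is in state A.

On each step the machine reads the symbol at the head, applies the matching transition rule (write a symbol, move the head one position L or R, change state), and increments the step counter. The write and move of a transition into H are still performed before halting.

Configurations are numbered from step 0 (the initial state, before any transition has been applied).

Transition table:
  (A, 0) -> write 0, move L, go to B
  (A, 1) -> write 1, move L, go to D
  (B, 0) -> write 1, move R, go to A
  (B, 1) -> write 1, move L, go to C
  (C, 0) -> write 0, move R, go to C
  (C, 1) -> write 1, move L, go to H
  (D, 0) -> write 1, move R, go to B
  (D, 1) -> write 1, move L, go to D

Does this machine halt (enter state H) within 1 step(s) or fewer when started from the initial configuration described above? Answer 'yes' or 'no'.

Answer: no

Derivation:
Step 1: in state A at pos 0, read 0 -> (A,0)->write 0,move L,goto B. Now: state=B, head=-1, tape[-2..1]=0000 (head:  ^)
After 1 step(s): state = B (not H) -> not halted within 1 -> no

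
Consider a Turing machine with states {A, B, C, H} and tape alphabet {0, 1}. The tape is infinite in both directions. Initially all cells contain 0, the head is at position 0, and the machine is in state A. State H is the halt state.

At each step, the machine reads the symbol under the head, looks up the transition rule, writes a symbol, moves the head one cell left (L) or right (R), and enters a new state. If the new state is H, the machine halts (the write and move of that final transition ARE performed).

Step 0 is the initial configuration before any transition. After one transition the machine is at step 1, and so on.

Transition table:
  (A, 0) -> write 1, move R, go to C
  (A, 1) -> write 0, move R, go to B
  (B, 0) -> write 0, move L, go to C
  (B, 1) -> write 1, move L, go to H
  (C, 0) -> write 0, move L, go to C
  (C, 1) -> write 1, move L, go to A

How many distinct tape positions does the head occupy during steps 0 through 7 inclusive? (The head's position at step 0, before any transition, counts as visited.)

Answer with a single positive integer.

Answer: 3

Derivation:
Step 1: in state A at pos 0, read 0 -> (A,0)->write 1,move R,goto C. Now: state=C, head=1, tape[-1..2]=0100 (head:   ^)
Step 2: in state C at pos 1, read 0 -> (C,0)->write 0,move L,goto C. Now: state=C, head=0, tape[-1..2]=0100 (head:  ^)
Step 3: in state C at pos 0, read 1 -> (C,1)->write 1,move L,goto A. Now: state=A, head=-1, tape[-2..2]=00100 (head:  ^)
Step 4: in state A at pos -1, read 0 -> (A,0)->write 1,move R,goto C. Now: state=C, head=0, tape[-2..2]=01100 (head:   ^)
Step 5: in state C at pos 0, read 1 -> (C,1)->write 1,move L,goto A. Now: state=A, head=-1, tape[-2..2]=01100 (head:  ^)
Step 6: in state A at pos -1, read 1 -> (A,1)->write 0,move R,goto B. Now: state=B, head=0, tape[-2..2]=00100 (head:   ^)
Step 7: in state B at pos 0, read 1 -> (B,1)->write 1,move L,goto H. Now: state=H, head=-1, tape[-2..2]=00100 (head:  ^)
Head positions at steps 0..7: starting at 0, distinct positions visited = {-1, 0, 1} -> 3 position(s)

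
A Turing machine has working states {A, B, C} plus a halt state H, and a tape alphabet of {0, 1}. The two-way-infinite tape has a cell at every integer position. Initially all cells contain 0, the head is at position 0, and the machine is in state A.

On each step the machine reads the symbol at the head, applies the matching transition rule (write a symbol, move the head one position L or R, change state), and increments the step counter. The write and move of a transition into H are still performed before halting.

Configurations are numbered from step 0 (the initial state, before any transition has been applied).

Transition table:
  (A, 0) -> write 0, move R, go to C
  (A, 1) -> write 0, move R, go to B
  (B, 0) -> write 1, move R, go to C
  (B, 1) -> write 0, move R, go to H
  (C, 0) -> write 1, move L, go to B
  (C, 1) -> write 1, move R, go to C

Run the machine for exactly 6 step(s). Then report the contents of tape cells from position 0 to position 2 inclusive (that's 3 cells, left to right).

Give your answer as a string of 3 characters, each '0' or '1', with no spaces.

Answer: 101

Derivation:
Step 1: in state A at pos 0, read 0 -> (A,0)->write 0,move R,goto C. Now: state=C, head=1, tape[-1..2]=0000 (head:   ^)
Step 2: in state C at pos 1, read 0 -> (C,0)->write 1,move L,goto B. Now: state=B, head=0, tape[-1..2]=0010 (head:  ^)
Step 3: in state B at pos 0, read 0 -> (B,0)->write 1,move R,goto C. Now: state=C, head=1, tape[-1..2]=0110 (head:   ^)
Step 4: in state C at pos 1, read 1 -> (C,1)->write 1,move R,goto C. Now: state=C, head=2, tape[-1..3]=01100 (head:    ^)
Step 5: in state C at pos 2, read 0 -> (C,0)->write 1,move L,goto B. Now: state=B, head=1, tape[-1..3]=01110 (head:   ^)
Step 6: in state B at pos 1, read 1 -> (B,1)->write 0,move R,goto H. Now: state=H, head=2, tape[-1..3]=01010 (head:    ^)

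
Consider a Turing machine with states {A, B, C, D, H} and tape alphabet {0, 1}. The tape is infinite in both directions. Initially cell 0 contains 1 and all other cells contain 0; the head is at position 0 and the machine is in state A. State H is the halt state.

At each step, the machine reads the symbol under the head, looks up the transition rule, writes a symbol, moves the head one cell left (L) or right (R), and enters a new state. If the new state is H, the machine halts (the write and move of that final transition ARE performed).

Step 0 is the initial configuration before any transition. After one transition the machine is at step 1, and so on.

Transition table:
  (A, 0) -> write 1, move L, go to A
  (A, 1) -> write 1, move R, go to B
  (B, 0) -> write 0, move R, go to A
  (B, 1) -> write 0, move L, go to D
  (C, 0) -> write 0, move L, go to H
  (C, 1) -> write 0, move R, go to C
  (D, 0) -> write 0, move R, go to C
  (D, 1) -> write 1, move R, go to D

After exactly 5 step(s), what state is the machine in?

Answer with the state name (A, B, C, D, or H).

Answer: B

Derivation:
Step 1: in state A at pos 0, read 1 -> (A,1)->write 1,move R,goto B. Now: state=B, head=1, tape[-1..2]=0100 (head:   ^)
Step 2: in state B at pos 1, read 0 -> (B,0)->write 0,move R,goto A. Now: state=A, head=2, tape[-1..3]=01000 (head:    ^)
Step 3: in state A at pos 2, read 0 -> (A,0)->write 1,move L,goto A. Now: state=A, head=1, tape[-1..3]=01010 (head:   ^)
Step 4: in state A at pos 1, read 0 -> (A,0)->write 1,move L,goto A. Now: state=A, head=0, tape[-1..3]=01110 (head:  ^)
Step 5: in state A at pos 0, read 1 -> (A,1)->write 1,move R,goto B. Now: state=B, head=1, tape[-1..3]=01110 (head:   ^)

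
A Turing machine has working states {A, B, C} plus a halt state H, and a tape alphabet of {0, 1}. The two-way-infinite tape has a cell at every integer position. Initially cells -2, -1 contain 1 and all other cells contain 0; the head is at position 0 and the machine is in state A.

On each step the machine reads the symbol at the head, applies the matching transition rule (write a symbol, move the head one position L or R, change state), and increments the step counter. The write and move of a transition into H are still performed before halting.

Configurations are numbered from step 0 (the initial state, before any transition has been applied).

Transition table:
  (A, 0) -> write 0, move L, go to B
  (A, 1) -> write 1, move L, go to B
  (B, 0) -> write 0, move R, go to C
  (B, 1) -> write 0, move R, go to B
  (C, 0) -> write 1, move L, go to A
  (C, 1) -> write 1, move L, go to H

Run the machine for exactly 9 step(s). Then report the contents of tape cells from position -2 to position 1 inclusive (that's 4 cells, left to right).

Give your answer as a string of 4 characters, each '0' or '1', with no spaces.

Step 1: in state A at pos 0, read 0 -> (A,0)->write 0,move L,goto B. Now: state=B, head=-1, tape[-3..1]=01100 (head:   ^)
Step 2: in state B at pos -1, read 1 -> (B,1)->write 0,move R,goto B. Now: state=B, head=0, tape[-3..1]=01000 (head:    ^)
Step 3: in state B at pos 0, read 0 -> (B,0)->write 0,move R,goto C. Now: state=C, head=1, tape[-3..2]=010000 (head:     ^)
Step 4: in state C at pos 1, read 0 -> (C,0)->write 1,move L,goto A. Now: state=A, head=0, tape[-3..2]=010010 (head:    ^)
Step 5: in state A at pos 0, read 0 -> (A,0)->write 0,move L,goto B. Now: state=B, head=-1, tape[-3..2]=010010 (head:   ^)
Step 6: in state B at pos -1, read 0 -> (B,0)->write 0,move R,goto C. Now: state=C, head=0, tape[-3..2]=010010 (head:    ^)
Step 7: in state C at pos 0, read 0 -> (C,0)->write 1,move L,goto A. Now: state=A, head=-1, tape[-3..2]=010110 (head:   ^)
Step 8: in state A at pos -1, read 0 -> (A,0)->write 0,move L,goto B. Now: state=B, head=-2, tape[-3..2]=010110 (head:  ^)
Step 9: in state B at pos -2, read 1 -> (B,1)->write 0,move R,goto B. Now: state=B, head=-1, tape[-3..2]=000110 (head:   ^)

Answer: 0011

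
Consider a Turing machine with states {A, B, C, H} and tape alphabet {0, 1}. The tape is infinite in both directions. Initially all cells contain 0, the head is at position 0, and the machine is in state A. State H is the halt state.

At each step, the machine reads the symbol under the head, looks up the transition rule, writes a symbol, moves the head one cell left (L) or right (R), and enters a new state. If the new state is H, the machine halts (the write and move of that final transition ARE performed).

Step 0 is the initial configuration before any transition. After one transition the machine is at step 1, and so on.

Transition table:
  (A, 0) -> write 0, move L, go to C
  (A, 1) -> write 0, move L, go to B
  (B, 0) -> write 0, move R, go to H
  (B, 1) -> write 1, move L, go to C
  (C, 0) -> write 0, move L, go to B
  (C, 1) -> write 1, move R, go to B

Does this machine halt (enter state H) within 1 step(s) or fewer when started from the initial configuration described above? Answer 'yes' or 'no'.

Step 1: in state A at pos 0, read 0 -> (A,0)->write 0,move L,goto C. Now: state=C, head=-1, tape[-2..1]=0000 (head:  ^)
After 1 step(s): state = C (not H) -> not halted within 1 -> no

Answer: no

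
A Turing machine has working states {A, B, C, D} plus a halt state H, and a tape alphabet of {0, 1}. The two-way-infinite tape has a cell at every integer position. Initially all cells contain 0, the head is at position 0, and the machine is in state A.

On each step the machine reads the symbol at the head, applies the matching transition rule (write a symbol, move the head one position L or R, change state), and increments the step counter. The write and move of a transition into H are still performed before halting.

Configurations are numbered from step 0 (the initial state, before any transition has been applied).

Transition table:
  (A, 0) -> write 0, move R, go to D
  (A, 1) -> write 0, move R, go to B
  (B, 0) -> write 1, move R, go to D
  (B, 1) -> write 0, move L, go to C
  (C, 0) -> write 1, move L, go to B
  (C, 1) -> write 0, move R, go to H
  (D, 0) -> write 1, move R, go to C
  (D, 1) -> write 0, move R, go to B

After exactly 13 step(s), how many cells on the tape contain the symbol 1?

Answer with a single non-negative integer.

Answer: 4

Derivation:
Step 1: in state A at pos 0, read 0 -> (A,0)->write 0,move R,goto D. Now: state=D, head=1, tape[-1..2]=0000 (head:   ^)
Step 2: in state D at pos 1, read 0 -> (D,0)->write 1,move R,goto C. Now: state=C, head=2, tape[-1..3]=00100 (head:    ^)
Step 3: in state C at pos 2, read 0 -> (C,0)->write 1,move L,goto B. Now: state=B, head=1, tape[-1..3]=00110 (head:   ^)
Step 4: in state B at pos 1, read 1 -> (B,1)->write 0,move L,goto C. Now: state=C, head=0, tape[-1..3]=00010 (head:  ^)
Step 5: in state C at pos 0, read 0 -> (C,0)->write 1,move L,goto B. Now: state=B, head=-1, tape[-2..3]=001010 (head:  ^)
Step 6: in state B at pos -1, read 0 -> (B,0)->write 1,move R,goto D. Now: state=D, head=0, tape[-2..3]=011010 (head:   ^)
Step 7: in state D at pos 0, read 1 -> (D,1)->write 0,move R,goto B. Now: state=B, head=1, tape[-2..3]=010010 (head:    ^)
Step 8: in state B at pos 1, read 0 -> (B,0)->write 1,move R,goto D. Now: state=D, head=2, tape[-2..3]=010110 (head:     ^)
Step 9: in state D at pos 2, read 1 -> (D,1)->write 0,move R,goto B. Now: state=B, head=3, tape[-2..4]=0101000 (head:      ^)
Step 10: in state B at pos 3, read 0 -> (B,0)->write 1,move R,goto D. Now: state=D, head=4, tape[-2..5]=01010100 (head:       ^)
Step 11: in state D at pos 4, read 0 -> (D,0)->write 1,move R,goto C. Now: state=C, head=5, tape[-2..6]=010101100 (head:        ^)
Step 12: in state C at pos 5, read 0 -> (C,0)->write 1,move L,goto B. Now: state=B, head=4, tape[-2..6]=010101110 (head:       ^)
Step 13: in state B at pos 4, read 1 -> (B,1)->write 0,move L,goto C. Now: state=C, head=3, tape[-2..6]=010101010 (head:      ^)
Cells containing 1 after step 13: {-1, 1, 3, 5} -> 4 cell(s)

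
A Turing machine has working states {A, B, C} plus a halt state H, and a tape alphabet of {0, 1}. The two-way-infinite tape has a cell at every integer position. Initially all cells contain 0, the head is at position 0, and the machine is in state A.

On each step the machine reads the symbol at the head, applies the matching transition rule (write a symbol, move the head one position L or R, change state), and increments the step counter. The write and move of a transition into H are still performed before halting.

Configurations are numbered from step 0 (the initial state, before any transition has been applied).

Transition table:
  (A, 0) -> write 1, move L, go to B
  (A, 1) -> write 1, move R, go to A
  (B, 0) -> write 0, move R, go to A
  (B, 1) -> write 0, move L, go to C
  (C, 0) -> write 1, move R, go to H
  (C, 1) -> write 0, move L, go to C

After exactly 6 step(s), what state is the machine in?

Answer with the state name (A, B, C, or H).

Answer: H

Derivation:
Step 1: in state A at pos 0, read 0 -> (A,0)->write 1,move L,goto B. Now: state=B, head=-1, tape[-2..1]=0010 (head:  ^)
Step 2: in state B at pos -1, read 0 -> (B,0)->write 0,move R,goto A. Now: state=A, head=0, tape[-2..1]=0010 (head:   ^)
Step 3: in state A at pos 0, read 1 -> (A,1)->write 1,move R,goto A. Now: state=A, head=1, tape[-2..2]=00100 (head:    ^)
Step 4: in state A at pos 1, read 0 -> (A,0)->write 1,move L,goto B. Now: state=B, head=0, tape[-2..2]=00110 (head:   ^)
Step 5: in state B at pos 0, read 1 -> (B,1)->write 0,move L,goto C. Now: state=C, head=-1, tape[-2..2]=00010 (head:  ^)
Step 6: in state C at pos -1, read 0 -> (C,0)->write 1,move R,goto H. Now: state=H, head=0, tape[-2..2]=01010 (head:   ^)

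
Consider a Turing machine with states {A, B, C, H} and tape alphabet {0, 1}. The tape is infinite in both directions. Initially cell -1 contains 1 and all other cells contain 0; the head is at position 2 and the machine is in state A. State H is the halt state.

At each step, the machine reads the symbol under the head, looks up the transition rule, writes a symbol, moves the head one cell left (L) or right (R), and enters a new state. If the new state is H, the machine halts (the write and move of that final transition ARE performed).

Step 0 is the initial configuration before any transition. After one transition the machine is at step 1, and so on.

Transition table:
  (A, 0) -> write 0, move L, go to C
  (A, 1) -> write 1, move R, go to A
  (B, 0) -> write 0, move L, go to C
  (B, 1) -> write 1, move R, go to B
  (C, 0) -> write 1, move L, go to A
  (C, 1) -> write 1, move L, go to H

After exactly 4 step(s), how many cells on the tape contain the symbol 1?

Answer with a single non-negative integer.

Step 1: in state A at pos 2, read 0 -> (A,0)->write 0,move L,goto C. Now: state=C, head=1, tape[-2..3]=010000 (head:    ^)
Step 2: in state C at pos 1, read 0 -> (C,0)->write 1,move L,goto A. Now: state=A, head=0, tape[-2..3]=010100 (head:   ^)
Step 3: in state A at pos 0, read 0 -> (A,0)->write 0,move L,goto C. Now: state=C, head=-1, tape[-2..3]=010100 (head:  ^)
Step 4: in state C at pos -1, read 1 -> (C,1)->write 1,move L,goto H. Now: state=H, head=-2, tape[-3..3]=0010100 (head:  ^)
Cells containing 1 after step 4: {-1, 1} -> 2 cell(s)

Answer: 2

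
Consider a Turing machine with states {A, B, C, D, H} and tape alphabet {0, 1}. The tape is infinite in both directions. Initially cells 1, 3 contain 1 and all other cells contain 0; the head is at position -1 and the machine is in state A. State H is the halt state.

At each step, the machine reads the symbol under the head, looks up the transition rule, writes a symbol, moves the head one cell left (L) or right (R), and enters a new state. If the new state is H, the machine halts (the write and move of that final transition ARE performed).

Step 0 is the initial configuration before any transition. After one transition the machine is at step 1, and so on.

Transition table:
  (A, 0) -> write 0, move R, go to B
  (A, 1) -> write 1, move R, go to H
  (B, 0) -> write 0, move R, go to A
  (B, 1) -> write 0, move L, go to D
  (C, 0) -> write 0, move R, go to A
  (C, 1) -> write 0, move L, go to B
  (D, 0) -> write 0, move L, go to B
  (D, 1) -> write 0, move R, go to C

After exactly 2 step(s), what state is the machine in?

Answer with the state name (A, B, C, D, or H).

Answer: A

Derivation:
Step 1: in state A at pos -1, read 0 -> (A,0)->write 0,move R,goto B. Now: state=B, head=0, tape[-2..4]=0001010 (head:   ^)
Step 2: in state B at pos 0, read 0 -> (B,0)->write 0,move R,goto A. Now: state=A, head=1, tape[-2..4]=0001010 (head:    ^)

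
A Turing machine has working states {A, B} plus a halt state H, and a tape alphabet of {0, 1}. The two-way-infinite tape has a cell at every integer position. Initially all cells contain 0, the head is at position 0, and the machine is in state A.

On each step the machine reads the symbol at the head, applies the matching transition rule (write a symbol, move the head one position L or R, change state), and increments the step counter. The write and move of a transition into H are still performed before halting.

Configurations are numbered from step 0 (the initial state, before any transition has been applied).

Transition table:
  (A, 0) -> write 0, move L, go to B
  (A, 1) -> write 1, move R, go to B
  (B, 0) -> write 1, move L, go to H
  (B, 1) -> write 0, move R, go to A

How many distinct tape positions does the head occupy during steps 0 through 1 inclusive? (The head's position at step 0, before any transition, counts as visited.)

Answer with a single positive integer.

Step 1: in state A at pos 0, read 0 -> (A,0)->write 0,move L,goto B. Now: state=B, head=-1, tape[-2..1]=0000 (head:  ^)
Head positions at steps 0..1: starting at 0, distinct positions visited = {-1, 0} -> 2 position(s)

Answer: 2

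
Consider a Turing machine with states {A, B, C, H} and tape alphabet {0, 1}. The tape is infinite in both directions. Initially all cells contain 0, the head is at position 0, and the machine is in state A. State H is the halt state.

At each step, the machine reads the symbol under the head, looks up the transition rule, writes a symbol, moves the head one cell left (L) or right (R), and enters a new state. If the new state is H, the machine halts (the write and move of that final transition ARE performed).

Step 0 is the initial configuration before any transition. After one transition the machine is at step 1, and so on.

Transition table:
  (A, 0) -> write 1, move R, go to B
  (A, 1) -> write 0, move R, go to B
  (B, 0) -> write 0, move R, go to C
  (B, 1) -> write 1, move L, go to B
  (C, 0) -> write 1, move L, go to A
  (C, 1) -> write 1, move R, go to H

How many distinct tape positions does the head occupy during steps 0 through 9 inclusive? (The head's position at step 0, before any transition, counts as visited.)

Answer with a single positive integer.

Step 1: in state A at pos 0, read 0 -> (A,0)->write 1,move R,goto B. Now: state=B, head=1, tape[-1..2]=0100 (head:   ^)
Step 2: in state B at pos 1, read 0 -> (B,0)->write 0,move R,goto C. Now: state=C, head=2, tape[-1..3]=01000 (head:    ^)
Step 3: in state C at pos 2, read 0 -> (C,0)->write 1,move L,goto A. Now: state=A, head=1, tape[-1..3]=01010 (head:   ^)
Step 4: in state A at pos 1, read 0 -> (A,0)->write 1,move R,goto B. Now: state=B, head=2, tape[-1..3]=01110 (head:    ^)
Step 5: in state B at pos 2, read 1 -> (B,1)->write 1,move L,goto B. Now: state=B, head=1, tape[-1..3]=01110 (head:   ^)
Step 6: in state B at pos 1, read 1 -> (B,1)->write 1,move L,goto B. Now: state=B, head=0, tape[-1..3]=01110 (head:  ^)
Step 7: in state B at pos 0, read 1 -> (B,1)->write 1,move L,goto B. Now: state=B, head=-1, tape[-2..3]=001110 (head:  ^)
Step 8: in state B at pos -1, read 0 -> (B,0)->write 0,move R,goto C. Now: state=C, head=0, tape[-2..3]=001110 (head:   ^)
Step 9: in state C at pos 0, read 1 -> (C,1)->write 1,move R,goto H. Now: state=H, head=1, tape[-2..3]=001110 (head:    ^)
Head positions at steps 0..9: starting at 0, distinct positions visited = {-1, 0, 1, 2} -> 4 position(s)

Answer: 4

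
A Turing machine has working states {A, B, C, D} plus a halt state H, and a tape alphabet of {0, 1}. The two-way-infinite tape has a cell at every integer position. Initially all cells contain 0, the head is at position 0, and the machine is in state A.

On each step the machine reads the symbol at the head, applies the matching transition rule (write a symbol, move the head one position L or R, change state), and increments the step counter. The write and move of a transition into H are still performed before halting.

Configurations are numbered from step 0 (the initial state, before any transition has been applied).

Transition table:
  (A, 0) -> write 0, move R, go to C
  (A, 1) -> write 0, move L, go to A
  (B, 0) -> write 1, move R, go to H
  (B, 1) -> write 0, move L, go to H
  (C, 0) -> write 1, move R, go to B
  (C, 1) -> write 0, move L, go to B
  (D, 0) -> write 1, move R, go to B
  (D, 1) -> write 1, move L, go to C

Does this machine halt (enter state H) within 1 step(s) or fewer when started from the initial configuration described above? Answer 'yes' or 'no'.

Step 1: in state A at pos 0, read 0 -> (A,0)->write 0,move R,goto C. Now: state=C, head=1, tape[-1..2]=0000 (head:   ^)
After 1 step(s): state = C (not H) -> not halted within 1 -> no

Answer: no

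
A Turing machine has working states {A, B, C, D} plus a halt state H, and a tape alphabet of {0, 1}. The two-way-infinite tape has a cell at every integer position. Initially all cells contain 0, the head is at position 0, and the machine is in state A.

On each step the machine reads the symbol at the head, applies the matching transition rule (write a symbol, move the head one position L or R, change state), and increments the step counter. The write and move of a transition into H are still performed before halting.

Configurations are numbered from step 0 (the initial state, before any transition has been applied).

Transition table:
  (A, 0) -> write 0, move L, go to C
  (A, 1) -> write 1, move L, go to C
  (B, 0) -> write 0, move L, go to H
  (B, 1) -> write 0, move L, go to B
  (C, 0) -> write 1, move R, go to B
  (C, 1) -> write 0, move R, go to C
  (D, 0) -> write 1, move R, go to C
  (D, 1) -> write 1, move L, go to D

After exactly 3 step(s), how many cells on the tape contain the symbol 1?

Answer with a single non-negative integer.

Step 1: in state A at pos 0, read 0 -> (A,0)->write 0,move L,goto C. Now: state=C, head=-1, tape[-2..1]=0000 (head:  ^)
Step 2: in state C at pos -1, read 0 -> (C,0)->write 1,move R,goto B. Now: state=B, head=0, tape[-2..1]=0100 (head:   ^)
Step 3: in state B at pos 0, read 0 -> (B,0)->write 0,move L,goto H. Now: state=H, head=-1, tape[-2..1]=0100 (head:  ^)
Cells containing 1 after step 3: {-1} -> 1 cell(s)

Answer: 1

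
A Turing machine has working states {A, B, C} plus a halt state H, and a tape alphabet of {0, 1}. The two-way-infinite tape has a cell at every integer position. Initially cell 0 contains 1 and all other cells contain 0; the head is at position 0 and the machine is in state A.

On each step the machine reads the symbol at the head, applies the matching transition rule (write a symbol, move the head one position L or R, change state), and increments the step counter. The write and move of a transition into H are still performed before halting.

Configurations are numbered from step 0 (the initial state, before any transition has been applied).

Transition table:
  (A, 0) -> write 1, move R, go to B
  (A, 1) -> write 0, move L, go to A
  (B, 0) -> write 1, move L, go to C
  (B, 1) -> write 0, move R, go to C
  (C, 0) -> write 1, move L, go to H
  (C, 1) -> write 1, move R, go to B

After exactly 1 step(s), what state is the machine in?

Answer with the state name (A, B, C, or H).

Step 1: in state A at pos 0, read 1 -> (A,1)->write 0,move L,goto A. Now: state=A, head=-1, tape[-2..1]=0000 (head:  ^)

Answer: A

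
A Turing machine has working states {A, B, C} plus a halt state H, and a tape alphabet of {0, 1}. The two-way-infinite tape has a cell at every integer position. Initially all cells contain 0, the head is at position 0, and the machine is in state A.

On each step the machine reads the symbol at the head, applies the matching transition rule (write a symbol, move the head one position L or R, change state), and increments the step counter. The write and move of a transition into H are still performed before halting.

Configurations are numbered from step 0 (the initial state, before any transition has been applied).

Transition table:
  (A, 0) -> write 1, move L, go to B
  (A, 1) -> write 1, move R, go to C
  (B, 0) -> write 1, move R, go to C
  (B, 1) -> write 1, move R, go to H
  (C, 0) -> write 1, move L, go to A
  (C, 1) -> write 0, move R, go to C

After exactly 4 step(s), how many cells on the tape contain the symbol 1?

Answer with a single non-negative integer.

Step 1: in state A at pos 0, read 0 -> (A,0)->write 1,move L,goto B. Now: state=B, head=-1, tape[-2..1]=0010 (head:  ^)
Step 2: in state B at pos -1, read 0 -> (B,0)->write 1,move R,goto C. Now: state=C, head=0, tape[-2..1]=0110 (head:   ^)
Step 3: in state C at pos 0, read 1 -> (C,1)->write 0,move R,goto C. Now: state=C, head=1, tape[-2..2]=01000 (head:    ^)
Step 4: in state C at pos 1, read 0 -> (C,0)->write 1,move L,goto A. Now: state=A, head=0, tape[-2..2]=01010 (head:   ^)
Cells containing 1 after step 4: {-1, 1} -> 2 cell(s)

Answer: 2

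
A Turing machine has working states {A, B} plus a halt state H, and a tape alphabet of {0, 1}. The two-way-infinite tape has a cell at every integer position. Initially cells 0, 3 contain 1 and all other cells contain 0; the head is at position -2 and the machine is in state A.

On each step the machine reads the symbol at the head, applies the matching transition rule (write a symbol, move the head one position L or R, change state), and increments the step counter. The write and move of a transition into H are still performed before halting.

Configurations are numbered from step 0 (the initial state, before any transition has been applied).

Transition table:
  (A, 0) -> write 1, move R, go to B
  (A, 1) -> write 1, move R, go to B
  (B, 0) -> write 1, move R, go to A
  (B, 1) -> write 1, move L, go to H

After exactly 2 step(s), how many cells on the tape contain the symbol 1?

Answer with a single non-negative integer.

Answer: 4

Derivation:
Step 1: in state A at pos -2, read 0 -> (A,0)->write 1,move R,goto B. Now: state=B, head=-1, tape[-3..4]=01010010 (head:   ^)
Step 2: in state B at pos -1, read 0 -> (B,0)->write 1,move R,goto A. Now: state=A, head=0, tape[-3..4]=01110010 (head:    ^)
Cells containing 1 after step 2: {-2, -1, 0, 3} -> 4 cell(s)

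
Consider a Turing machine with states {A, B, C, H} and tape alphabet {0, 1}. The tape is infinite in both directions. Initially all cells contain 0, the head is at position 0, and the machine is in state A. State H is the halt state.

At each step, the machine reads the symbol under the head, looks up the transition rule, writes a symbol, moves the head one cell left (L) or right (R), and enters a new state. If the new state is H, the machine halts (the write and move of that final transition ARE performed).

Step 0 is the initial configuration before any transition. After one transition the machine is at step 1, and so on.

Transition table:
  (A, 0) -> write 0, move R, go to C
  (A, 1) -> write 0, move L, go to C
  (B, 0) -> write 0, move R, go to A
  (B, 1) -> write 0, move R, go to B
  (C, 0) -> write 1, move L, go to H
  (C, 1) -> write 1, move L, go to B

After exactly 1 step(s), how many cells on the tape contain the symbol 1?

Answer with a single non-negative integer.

Step 1: in state A at pos 0, read 0 -> (A,0)->write 0,move R,goto C. Now: state=C, head=1, tape[-1..2]=0000 (head:   ^)
No cell contains 1 after step 1 -> 0 cell(s)

Answer: 0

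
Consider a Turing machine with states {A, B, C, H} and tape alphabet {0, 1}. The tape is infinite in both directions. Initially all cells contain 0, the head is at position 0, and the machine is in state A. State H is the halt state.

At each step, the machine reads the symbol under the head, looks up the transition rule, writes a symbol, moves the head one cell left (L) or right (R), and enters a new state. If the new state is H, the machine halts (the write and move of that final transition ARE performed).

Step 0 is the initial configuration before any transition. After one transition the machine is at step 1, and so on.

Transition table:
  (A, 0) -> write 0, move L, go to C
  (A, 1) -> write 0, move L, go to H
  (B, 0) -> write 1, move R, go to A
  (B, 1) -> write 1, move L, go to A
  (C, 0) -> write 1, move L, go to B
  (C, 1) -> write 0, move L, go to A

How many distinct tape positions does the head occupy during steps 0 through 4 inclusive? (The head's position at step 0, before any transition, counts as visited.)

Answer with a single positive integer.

Answer: 3

Derivation:
Step 1: in state A at pos 0, read 0 -> (A,0)->write 0,move L,goto C. Now: state=C, head=-1, tape[-2..1]=0000 (head:  ^)
Step 2: in state C at pos -1, read 0 -> (C,0)->write 1,move L,goto B. Now: state=B, head=-2, tape[-3..1]=00100 (head:  ^)
Step 3: in state B at pos -2, read 0 -> (B,0)->write 1,move R,goto A. Now: state=A, head=-1, tape[-3..1]=01100 (head:   ^)
Step 4: in state A at pos -1, read 1 -> (A,1)->write 0,move L,goto H. Now: state=H, head=-2, tape[-3..1]=01000 (head:  ^)
Head positions at steps 0..4: starting at 0, distinct positions visited = {-2, -1, 0} -> 3 position(s)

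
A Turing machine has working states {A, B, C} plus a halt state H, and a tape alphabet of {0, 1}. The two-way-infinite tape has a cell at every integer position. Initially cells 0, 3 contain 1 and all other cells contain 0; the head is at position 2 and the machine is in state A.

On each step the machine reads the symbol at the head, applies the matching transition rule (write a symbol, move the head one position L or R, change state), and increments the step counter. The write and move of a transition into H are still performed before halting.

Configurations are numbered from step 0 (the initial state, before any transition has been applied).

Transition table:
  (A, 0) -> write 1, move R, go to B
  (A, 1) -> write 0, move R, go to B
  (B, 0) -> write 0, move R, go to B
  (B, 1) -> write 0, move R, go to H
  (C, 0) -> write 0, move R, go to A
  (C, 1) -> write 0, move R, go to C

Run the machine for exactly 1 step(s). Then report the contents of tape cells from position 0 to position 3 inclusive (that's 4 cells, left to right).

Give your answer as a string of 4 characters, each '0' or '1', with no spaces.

Answer: 1011

Derivation:
Step 1: in state A at pos 2, read 0 -> (A,0)->write 1,move R,goto B. Now: state=B, head=3, tape[-1..4]=010110 (head:     ^)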